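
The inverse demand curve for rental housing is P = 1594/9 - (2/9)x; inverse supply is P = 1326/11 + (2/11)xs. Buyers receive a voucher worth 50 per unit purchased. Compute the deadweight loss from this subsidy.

Deadweight loss = 3093.75

Pre-subsidy: 1594/9 - (2/9)x = 1326/11 + (2/11)x gives x* = 140 and P* = 146.
With the rebate, buyers effectively pay Pb = Ps − 50, where Ps is the price sellers receive.
On the curves, Pb = 1594/9 - (2/9)x and Ps = 1326/11 + (2/11)x; the wedge Ps − Pb = 50 gives 1326/11 + (2/11)x − (1594/9 - (2/9)x) = 50, so x' = 263.75.
Then Pb = 1594/9 − (2/9)·263.75 = 118.5 and Ps = 1326/11 + (2/11)·263.75 = 168.5.
The subsidy expands output by 263.75 − 140 = 123.75 past the efficient level; on those units the gap between marginal cost and willingness to pay runs from 0 up to 50.
DWL = ½ × 50 × 123.75 = 3093.75.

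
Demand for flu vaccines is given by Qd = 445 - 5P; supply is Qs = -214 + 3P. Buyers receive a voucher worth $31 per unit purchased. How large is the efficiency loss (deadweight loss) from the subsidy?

Pre-subsidy: 445 - 5P = -214 + 3P gives P* = 82.375, Q* = 33.125.
With the rebate, buyers effectively pay Pb = Ps − 31, where Ps is the price sellers receive.
Demand in terms of Ps becomes Qd = 445 − 5(Ps − 31) = 600 - 5Ps. Setting this equal to supply: 600 - 5Ps = -214 + 3Ps, so Ps = 101.75.
Buyers pay Pb = 101.75 − 31 = 70.75; Q' = -214 + 3·101.75 = 91.25.
The subsidy expands output by 91.25 − 33.125 = 58.125 past the efficient level; on those units the gap between marginal cost and willingness to pay runs from 0 up to 31.
DWL = ½ × 31 × 58.125 = 900.9375.

Deadweight loss = $900.9375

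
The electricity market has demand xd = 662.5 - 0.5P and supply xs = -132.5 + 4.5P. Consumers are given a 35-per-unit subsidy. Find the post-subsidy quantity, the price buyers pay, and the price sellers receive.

Pre-subsidy: 662.5 - 0.5P = -132.5 + 4.5P gives P* = 159, x* = 583.
With the rebate, buyers effectively pay Pb = Ps − 35, where Ps is the price sellers receive.
Demand in terms of Ps becomes xd = 662.5 − 0.5(Ps − 35) = 680 - 0.5Ps. Setting this equal to supply: 680 - 0.5Ps = -132.5 + 4.5Ps, so Ps = 162.5.
Buyers pay Pb = 162.5 − 35 = 127.5; x' = -132.5 + 4.5·162.5 = 598.75.

x' = 598.75; buyers pay 127.5; sellers receive 162.5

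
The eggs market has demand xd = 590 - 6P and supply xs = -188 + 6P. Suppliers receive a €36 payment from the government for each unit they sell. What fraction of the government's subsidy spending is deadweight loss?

Pre-subsidy: 590 - 6P = -188 + 6P gives P* = 389/6, x* = 201.
With the subsidy, sellers receive Ps = Pb + 36 for each unit, where Pb is the price buyers pay.
Supply in terms of Pb becomes xs = -188 + 6(Pb + 36) = 28 + 6Pb. Setting this equal to demand: 590 - 6Pb = 28 + 6Pb, so Pb = 281/6.
Sellers receive Ps = 281/6 + 36 = 497/6; x' = 590 − 6·(281/6) = 309.
ΔCS = ½(201 + 309)(389/6 − 281/6) = 4590; ΔPS = ½(201 + 309)(497/6 − 389/6) = 4590.
Government spending = 36 × 309 = 11124.
DWL = ½ × 36 × (309 − 201) = 1944; fraction = 1944 / 11124 = 18/103.

DWL / government spending = 18/103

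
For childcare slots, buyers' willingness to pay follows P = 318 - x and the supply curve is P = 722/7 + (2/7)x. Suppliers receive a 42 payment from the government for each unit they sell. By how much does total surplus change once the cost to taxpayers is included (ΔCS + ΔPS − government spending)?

Net change in total surplus = -686

Pre-subsidy: 318 - x = 722/7 + (2/7)x gives x* = 1504/9 and P* = 1358/9.
With the subsidy, sellers receive Ps = Pb + 42 for each unit, where Pb is the price buyers pay.
On the curves, Pb = 318 - x and Ps = 722/7 + (2/7)x; the wedge Ps − Pb = 42 gives 722/7 + (2/7)x − (318 - x) = 42, so x' = 1798/9.
Then Pb = 318 − 1·(1798/9) = 1064/9 and Ps = 722/7 + (2/7)·(1798/9) = 1442/9.
ΔCS = ½(1504/9 + 1798/9)(1358/9 − 1064/9) = 161798/27; ΔPS = ½(1504/9 + 1798/9)(1442/9 − 1358/9) = 46228/27.
Government spending = 42 × 1798/9 = 25172/3.
Net change = 161798/27 + 46228/27 − 25172/3 = -686. The loss equals the DWL triangle ½·42·98/3.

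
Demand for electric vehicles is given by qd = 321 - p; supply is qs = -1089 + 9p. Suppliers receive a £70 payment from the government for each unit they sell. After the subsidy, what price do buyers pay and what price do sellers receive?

Pre-subsidy: 321 - p = -1089 + 9p gives p* = 141, q* = 180.
With the subsidy, sellers receive ps = pb + 70 for each unit, where pb is the price buyers pay.
Supply in terms of pb becomes qs = -1089 + 9(pb + 70) = -459 + 9pb. Setting this equal to demand: 321 - pb = -459 + 9pb, so pb = 78.
Sellers receive ps = 78 + 70 = 148; q' = 321 − 1·78 = 243.

Buyers pay £78; sellers receive £148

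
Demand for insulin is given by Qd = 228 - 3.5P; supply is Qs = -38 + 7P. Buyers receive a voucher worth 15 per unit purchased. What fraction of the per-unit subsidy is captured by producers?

Producer share = 1/3

Pre-subsidy: 228 - 3.5P = -38 + 7P gives P* = 76/3, Q* = 418/3.
With the rebate, buyers effectively pay Pb = Ps − 15, where Ps is the price sellers receive.
Demand in terms of Ps becomes Qd = 228 − 3.5(Ps − 15) = 280.5 - 3.5Ps. Setting this equal to supply: 280.5 - 3.5Ps = -38 + 7Ps, so Ps = 91/3.
Buyers pay Pb = 91/3 − 15 = 46/3; Q' = -38 + 7·(91/3) = 523/3.
Buyers' price falls by P* − Pb = 76/3 − 46/3 = 10; sellers' price rises by Ps − P* = 91/3 − 76/3 = 5.
So producers capture 5/15 = 1/3 of each unit of subsidy.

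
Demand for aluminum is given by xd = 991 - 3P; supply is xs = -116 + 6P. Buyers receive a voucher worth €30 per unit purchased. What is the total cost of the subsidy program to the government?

Pre-subsidy: 991 - 3P = -116 + 6P gives P* = 123, x* = 622.
With the rebate, buyers effectively pay Pb = Ps − 30, where Ps is the price sellers receive.
Demand in terms of Ps becomes xd = 991 − 3(Ps − 30) = 1081 - 3Ps. Setting this equal to supply: 1081 - 3Ps = -116 + 6Ps, so Ps = 133.
Buyers pay Pb = 133 − 30 = 103; x' = -116 + 6·133 = 682.
Government outlay = subsidy × quantity = 30 × 682 = 20460.

Government cost = €20460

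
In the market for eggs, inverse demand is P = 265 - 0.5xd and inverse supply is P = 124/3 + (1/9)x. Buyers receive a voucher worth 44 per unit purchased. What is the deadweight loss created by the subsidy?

Deadweight loss = 1584

Pre-subsidy: 265 - 0.5x = 124/3 + (1/9)x gives x* = 366 and P* = 82.
With the rebate, buyers effectively pay Pb = Ps − 44, where Ps is the price sellers receive.
On the curves, Pb = 265 - 0.5x and Ps = 124/3 + (1/9)x; the wedge Ps − Pb = 44 gives 124/3 + (1/9)x − (265 - 0.5x) = 44, so x' = 438.
Then Pb = 265 − 0.5·438 = 46 and Ps = 124/3 + (1/9)·438 = 90.
The subsidy expands output by 438 − 366 = 72 past the efficient level; on those units the gap between marginal cost and willingness to pay runs from 0 up to 44.
DWL = ½ × 44 × 72 = 1584.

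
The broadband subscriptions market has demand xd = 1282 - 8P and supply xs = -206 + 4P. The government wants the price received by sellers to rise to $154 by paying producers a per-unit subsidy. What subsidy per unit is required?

At a seller price of 154, quantity supplied is -206 + 4·154 = 410.
Buyers absorb 410 only when they pay Pb with 1282 − 8·Pb = 410, i.e. Pb = 109.
s = Ps − Pb = 154 − 109 = 45.

Required subsidy s = $45 per unit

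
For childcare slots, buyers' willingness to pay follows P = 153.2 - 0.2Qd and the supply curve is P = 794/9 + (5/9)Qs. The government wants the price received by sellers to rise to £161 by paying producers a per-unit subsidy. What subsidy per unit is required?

Required subsidy s = £34 per unit

At a seller price of 161, quantity supplied is -158.8 + 1.8·161 = 131.
Buyers absorb 131 only when they pay Pb = 153.2 − 0.2·131 = 127.
s = Ps − Pb = 161 − 127 = 34.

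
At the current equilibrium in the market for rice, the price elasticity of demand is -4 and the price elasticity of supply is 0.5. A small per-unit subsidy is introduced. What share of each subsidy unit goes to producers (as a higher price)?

Producer share = 8/9

For a small subsidy around the equilibrium, the benefit split depends on the relative slopes, which at a point are proportional to the elasticities.
Buyer share = εs/(εs + |εd|) = 0.5/(0.5 + 4) = 1/9; seller share = |εd|/(εs + |εd|) = 8/9.
So producers capture 8/9 of the subsidy.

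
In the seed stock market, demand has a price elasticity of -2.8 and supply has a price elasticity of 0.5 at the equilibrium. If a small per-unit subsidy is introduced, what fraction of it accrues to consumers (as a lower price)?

Consumer share = 5/33

For a small subsidy around the equilibrium, the benefit split depends on the relative slopes, which at a point are proportional to the elasticities.
Buyer share = εs/(εs + |εd|) = 0.5/(0.5 + 2.8) = 5/33; seller share = |εd|/(εs + |εd|) = 28/33.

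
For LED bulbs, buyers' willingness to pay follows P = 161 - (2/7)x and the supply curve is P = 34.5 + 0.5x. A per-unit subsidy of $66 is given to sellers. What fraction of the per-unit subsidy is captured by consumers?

Consumer share = 4/11

Pre-subsidy: 161 - (2/7)x = 34.5 + 0.5x gives x* = 161 and P* = 115.
With the subsidy, sellers receive Ps = Pb + 66 for each unit, where Pb is the price buyers pay.
On the curves, Pb = 161 - (2/7)x and Ps = 34.5 + 0.5x; the wedge Ps − Pb = 66 gives 34.5 + 0.5x − (161 - (2/7)x) = 66, so x' = 245.
Then Pb = 161 − (2/7)·245 = 91 and Ps = 34.5 + 0.5·245 = 157.
Buyers' price falls by P* − Pb = 115 − 91 = 24; sellers' price rises by Ps − P* = 157 − 115 = 42.
So consumers capture 24/66 = 4/11 of each unit of subsidy.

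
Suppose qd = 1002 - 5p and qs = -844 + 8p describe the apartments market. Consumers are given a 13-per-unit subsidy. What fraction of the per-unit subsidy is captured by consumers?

Consumer share = 8/13

Pre-subsidy: 1002 - 5p = -844 + 8p gives p* = 142, q* = 292.
With the rebate, buyers effectively pay pb = ps − 13, where ps is the price sellers receive.
Demand in terms of ps becomes qd = 1002 − 5(ps − 13) = 1067 - 5ps. Setting this equal to supply: 1067 - 5ps = -844 + 8ps, so ps = 147.
Buyers pay pb = 147 − 13 = 134; q' = -844 + 8·147 = 332.
Buyers' price falls by p* − pb = 142 − 134 = 8; sellers' price rises by ps − p* = 147 − 142 = 5.
So consumers capture 8/13 = 8/13 of each unit of subsidy.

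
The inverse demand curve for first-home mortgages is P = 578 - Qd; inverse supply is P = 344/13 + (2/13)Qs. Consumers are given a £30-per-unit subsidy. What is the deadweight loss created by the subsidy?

Deadweight loss = £390

Pre-subsidy: 578 - Q = 344/13 + (2/13)Q gives Q* = 478 and P* = 100.
With the rebate, buyers effectively pay Pb = Ps − 30, where Ps is the price sellers receive.
On the curves, Pb = 578 - Q and Ps = 344/13 + (2/13)Q; the wedge Ps − Pb = 30 gives 344/13 + (2/13)Q − (578 - Q) = 30, so Q' = 504.
Then Pb = 578 − 1·504 = 74 and Ps = 344/13 + (2/13)·504 = 104.
The subsidy expands output by 504 − 478 = 26 past the efficient level; on those units the gap between marginal cost and willingness to pay runs from 0 up to 30.
DWL = ½ × 30 × 26 = 390.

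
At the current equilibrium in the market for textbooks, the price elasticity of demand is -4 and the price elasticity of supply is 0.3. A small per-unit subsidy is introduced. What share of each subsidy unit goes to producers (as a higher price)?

Producer share = 40/43

For a small subsidy around the equilibrium, the benefit split depends on the relative slopes, which at a point are proportional to the elasticities.
Buyer share = εs/(εs + |εd|) = 0.3/(0.3 + 4) = 3/43; seller share = |εd|/(εs + |εd|) = 40/43.
So producers capture 40/43 of the subsidy.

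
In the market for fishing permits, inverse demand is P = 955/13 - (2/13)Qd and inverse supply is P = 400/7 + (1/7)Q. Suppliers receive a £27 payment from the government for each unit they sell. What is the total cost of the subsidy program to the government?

Government cost = £3942

Pre-subsidy: 955/13 - (2/13)Q = 400/7 + (1/7)Q gives Q* = 55 and P* = 65.
With the subsidy, sellers receive Ps = Pb + 27 for each unit, where Pb is the price buyers pay.
On the curves, Pb = 955/13 - (2/13)Q and Ps = 400/7 + (1/7)Q; the wedge Ps − Pb = 27 gives 400/7 + (1/7)Q − (955/13 - (2/13)Q) = 27, so Q' = 146.
Then Pb = 955/13 − (2/13)·146 = 51 and Ps = 400/7 + (1/7)·146 = 78.
Government outlay = subsidy × quantity = 27 × 146 = 3942.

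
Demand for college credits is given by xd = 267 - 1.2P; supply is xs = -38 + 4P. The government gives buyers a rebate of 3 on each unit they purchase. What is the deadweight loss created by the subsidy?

Pre-subsidy: 267 - 1.2P = -38 + 4P gives P* = 1525/26, x* = 2556/13.
With the rebate, buyers effectively pay Pb = Ps − 3, where Ps is the price sellers receive.
Demand in terms of Ps becomes xd = 267 − 1.2(Ps − 3) = 270.6 - 1.2Ps. Setting this equal to supply: 270.6 - 1.2Ps = -38 + 4Ps, so Ps = 1543/26.
Buyers pay Pb = 1543/26 − 3 = 1465/26; x' = -38 + 4·(1543/26) = 2592/13.
The subsidy expands output by 2592/13 − 2556/13 = 36/13 past the efficient level; on those units the gap between marginal cost and willingness to pay runs from 0 up to 3.
DWL = ½ × 3 × 36/13 = 54/13.

Deadweight loss = 54/13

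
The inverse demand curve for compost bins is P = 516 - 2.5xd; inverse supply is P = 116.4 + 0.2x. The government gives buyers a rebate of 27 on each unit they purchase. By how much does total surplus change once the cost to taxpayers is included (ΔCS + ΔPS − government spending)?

Pre-subsidy: 516 - 2.5x = 116.4 + 0.2x gives x* = 148 and P* = 146.
With the rebate, buyers effectively pay Pb = Ps − 27, where Ps is the price sellers receive.
On the curves, Pb = 516 - 2.5x and Ps = 116.4 + 0.2x; the wedge Ps − Pb = 27 gives 116.4 + 0.2x − (516 - 2.5x) = 27, so x' = 158.
Then Pb = 516 − 2.5·158 = 121 and Ps = 116.4 + 0.2·158 = 148.
ΔCS = ½(148 + 158)(146 − 121) = 3825; ΔPS = ½(148 + 158)(148 − 146) = 306.
Government spending = 27 × 158 = 4266.
Net change = 3825 + 306 − 4266 = -135. The loss equals the DWL triangle ½·27·10.

Net change in total surplus = -135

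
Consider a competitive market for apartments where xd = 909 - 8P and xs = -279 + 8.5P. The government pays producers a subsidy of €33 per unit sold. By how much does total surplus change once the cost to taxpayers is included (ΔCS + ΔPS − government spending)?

Pre-subsidy: 909 - 8P = -279 + 8.5P gives P* = 72, x* = 333.
With the subsidy, sellers receive Ps = Pb + 33 for each unit, where Pb is the price buyers pay.
Supply in terms of Pb becomes xs = -279 + 8.5(Pb + 33) = 1.5 + 8.5Pb. Setting this equal to demand: 909 - 8Pb = 1.5 + 8.5Pb, so Pb = 55.
Sellers receive Ps = 55 + 33 = 88; x' = 909 − 8·55 = 469.
ΔCS = ½(333 + 469)(72 − 55) = 6817; ΔPS = ½(333 + 469)(88 − 72) = 6416.
Government spending = 33 × 469 = 15477.
Net change = 6817 + 6416 − 15477 = -2244. The loss equals the DWL triangle ½·33·136.

Net change in total surplus = -€2244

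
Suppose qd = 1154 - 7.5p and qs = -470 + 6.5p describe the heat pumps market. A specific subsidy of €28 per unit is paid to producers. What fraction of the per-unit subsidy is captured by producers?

Pre-subsidy: 1154 - 7.5p = -470 + 6.5p gives p* = 116, q* = 284.
With the subsidy, sellers receive ps = pb + 28 for each unit, where pb is the price buyers pay.
Supply in terms of pb becomes qs = -470 + 6.5(pb + 28) = -288 + 6.5pb. Setting this equal to demand: 1154 - 7.5pb = -288 + 6.5pb, so pb = 103.
Sellers receive ps = 103 + 28 = 131; q' = 1154 − 7.5·103 = 381.5.
Buyers' price falls by p* − pb = 116 − 103 = 13; sellers' price rises by ps − p* = 131 − 116 = 15.
So producers capture 15/28 = 15/28 of each unit of subsidy.

Producer share = 15/28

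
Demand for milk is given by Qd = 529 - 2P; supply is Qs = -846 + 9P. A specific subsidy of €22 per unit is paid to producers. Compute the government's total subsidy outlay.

Pre-subsidy: 529 - 2P = -846 + 9P gives P* = 125, Q* = 279.
With the subsidy, sellers receive Ps = Pb + 22 for each unit, where Pb is the price buyers pay.
Supply in terms of Pb becomes Qs = -846 + 9(Pb + 22) = -648 + 9Pb. Setting this equal to demand: 529 - 2Pb = -648 + 9Pb, so Pb = 107.
Sellers receive Ps = 107 + 22 = 129; Q' = 529 − 2·107 = 315.
Government outlay = subsidy × quantity = 22 × 315 = 6930.

Government cost = €6930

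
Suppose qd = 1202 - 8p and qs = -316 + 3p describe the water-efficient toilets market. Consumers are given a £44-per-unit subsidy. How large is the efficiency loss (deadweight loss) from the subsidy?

Pre-subsidy: 1202 - 8p = -316 + 3p gives p* = 138, q* = 98.
With the rebate, buyers effectively pay pb = ps − 44, where ps is the price sellers receive.
Demand in terms of ps becomes qd = 1202 − 8(ps − 44) = 1554 - 8ps. Setting this equal to supply: 1554 - 8ps = -316 + 3ps, so ps = 170.
Buyers pay pb = 170 − 44 = 126; q' = -316 + 3·170 = 194.
The subsidy expands output by 194 − 98 = 96 past the efficient level; on those units the gap between marginal cost and willingness to pay runs from 0 up to 44.
DWL = ½ × 44 × 96 = 2112.

Deadweight loss = £2112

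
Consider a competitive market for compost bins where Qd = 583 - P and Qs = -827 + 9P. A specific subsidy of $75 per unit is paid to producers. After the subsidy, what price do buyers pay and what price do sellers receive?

Pre-subsidy: 583 - P = -827 + 9P gives P* = 141, Q* = 442.
With the subsidy, sellers receive Ps = Pb + 75 for each unit, where Pb is the price buyers pay.
Supply in terms of Pb becomes Qs = -827 + 9(Pb + 75) = -152 + 9Pb. Setting this equal to demand: 583 - Pb = -152 + 9Pb, so Pb = 73.5.
Sellers receive Ps = 73.5 + 75 = 148.5; Q' = 583 − 1·73.5 = 509.5.

Buyers pay $73.5; sellers receive $148.5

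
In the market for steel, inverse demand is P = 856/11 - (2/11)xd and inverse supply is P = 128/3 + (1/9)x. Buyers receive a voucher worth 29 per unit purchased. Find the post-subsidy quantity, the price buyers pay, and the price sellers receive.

Pre-subsidy: 856/11 - (2/11)x = 128/3 + (1/9)x gives x* = 120 and P* = 56.
With the rebate, buyers effectively pay Pb = Ps − 29, where Ps is the price sellers receive.
On the curves, Pb = 856/11 - (2/11)x and Ps = 128/3 + (1/9)x; the wedge Ps − Pb = 29 gives 128/3 + (1/9)x − (856/11 - (2/11)x) = 29, so x' = 219.
Then Pb = 856/11 − (2/11)·219 = 38 and Ps = 128/3 + (1/9)·219 = 67.

x' = 219; buyers pay 38; sellers receive 67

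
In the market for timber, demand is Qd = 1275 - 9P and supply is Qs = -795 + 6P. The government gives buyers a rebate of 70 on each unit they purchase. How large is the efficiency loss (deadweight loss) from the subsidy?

Pre-subsidy: 1275 - 9P = -795 + 6P gives P* = 138, Q* = 33.
With the rebate, buyers effectively pay Pb = Ps − 70, where Ps is the price sellers receive.
Demand in terms of Ps becomes Qd = 1275 − 9(Ps − 70) = 1905 - 9Ps. Setting this equal to supply: 1905 - 9Ps = -795 + 6Ps, so Ps = 180.
Buyers pay Pb = 180 − 70 = 110; Q' = -795 + 6·180 = 285.
The subsidy expands output by 285 − 33 = 252 past the efficient level; on those units the gap between marginal cost and willingness to pay runs from 0 up to 70.
DWL = ½ × 70 × 252 = 8820.

Deadweight loss = 8820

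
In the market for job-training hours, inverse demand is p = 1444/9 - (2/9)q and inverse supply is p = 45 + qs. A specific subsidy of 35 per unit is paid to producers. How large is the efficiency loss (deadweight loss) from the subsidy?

Deadweight loss = 11025/22

Pre-subsidy: 1444/9 - (2/9)q = 45 + q gives q* = 1039/11 and p* = 1534/11.
With the subsidy, sellers receive ps = pb + 35 for each unit, where pb is the price buyers pay.
On the curves, pb = 1444/9 - (2/9)q and ps = 45 + q; the wedge ps − pb = 35 gives 45 + q − (1444/9 - (2/9)q) = 35, so q' = 1354/11.
Then pb = 1444/9 − (2/9)·(1354/11) = 1464/11 and ps = 45 + 1·(1354/11) = 1849/11.
The subsidy expands output by 1354/11 − 1039/11 = 315/11 past the efficient level; on those units the gap between marginal cost and willingness to pay runs from 0 up to 35.
DWL = ½ × 35 × 315/11 = 11025/22.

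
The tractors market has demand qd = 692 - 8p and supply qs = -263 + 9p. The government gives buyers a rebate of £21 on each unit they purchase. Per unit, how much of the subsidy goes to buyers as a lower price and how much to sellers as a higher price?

Pre-subsidy: 692 - 8p = -263 + 9p gives p* = 955/17, q* = 4124/17.
With the rebate, buyers effectively pay pb = ps − 21, where ps is the price sellers receive.
Demand in terms of ps becomes qd = 692 − 8(ps − 21) = 860 - 8ps. Setting this equal to supply: 860 - 8ps = -263 + 9ps, so ps = 1123/17.
Buyers pay pb = 1123/17 − 21 = 766/17; q' = -263 + 9·(1123/17) = 5636/17.
Buyers' price falls by p* − pb = 955/17 − 766/17 = 189/17; sellers' price rises by ps − p* = 1123/17 − 955/17 = 168/17.

Buyers gain 189/17 per unit; sellers gain 168/17 per unit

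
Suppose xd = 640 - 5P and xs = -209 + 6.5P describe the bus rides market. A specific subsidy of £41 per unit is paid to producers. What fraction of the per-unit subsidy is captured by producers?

Producer share = 10/23

Pre-subsidy: 640 - 5P = -209 + 6.5P gives P* = 1698/23, x* = 6230/23.
With the subsidy, sellers receive Ps = Pb + 41 for each unit, where Pb is the price buyers pay.
Supply in terms of Pb becomes xs = -209 + 6.5(Pb + 41) = 57.5 + 6.5Pb. Setting this equal to demand: 640 - 5Pb = 57.5 + 6.5Pb, so Pb = 1165/23.
Sellers receive Ps = 1165/23 + 41 = 2108/23; x' = 640 − 5·(1165/23) = 8895/23.
Buyers' price falls by P* − Pb = 1698/23 − 1165/23 = 533/23; sellers' price rises by Ps − P* = 2108/23 − 1698/23 = 410/23.
So producers capture (410/23)/41 = 10/23 of each unit of subsidy.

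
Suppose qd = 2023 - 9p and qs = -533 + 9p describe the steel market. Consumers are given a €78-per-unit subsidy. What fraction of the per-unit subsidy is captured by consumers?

Consumer share = 0.5

Pre-subsidy: 2023 - 9p = -533 + 9p gives p* = 142, q* = 745.
With the rebate, buyers effectively pay pb = ps − 78, where ps is the price sellers receive.
Demand in terms of ps becomes qd = 2023 − 9(ps − 78) = 2725 - 9ps. Setting this equal to supply: 2725 - 9ps = -533 + 9ps, so ps = 181.
Buyers pay pb = 181 − 78 = 103; q' = -533 + 9·181 = 1096.
Buyers' price falls by p* − pb = 142 − 103 = 39; sellers' price rises by ps − p* = 181 − 142 = 39.
So consumers capture 39/78 = 0.5 of each unit of subsidy.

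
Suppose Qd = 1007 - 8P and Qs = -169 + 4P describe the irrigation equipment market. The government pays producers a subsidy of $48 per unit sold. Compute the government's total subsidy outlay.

Pre-subsidy: 1007 - 8P = -169 + 4P gives P* = 98, Q* = 223.
With the subsidy, sellers receive Ps = Pb + 48 for each unit, where Pb is the price buyers pay.
Supply in terms of Pb becomes Qs = -169 + 4(Pb + 48) = 23 + 4Pb. Setting this equal to demand: 1007 - 8Pb = 23 + 4Pb, so Pb = 82.
Sellers receive Ps = 82 + 48 = 130; Q' = 1007 − 8·82 = 351.
Government outlay = subsidy × quantity = 48 × 351 = 16848.

Government cost = $16848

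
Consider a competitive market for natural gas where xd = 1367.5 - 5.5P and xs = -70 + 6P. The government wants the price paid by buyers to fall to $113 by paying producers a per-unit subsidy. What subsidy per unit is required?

At a buyer price of 113, quantity demanded is 1367.5 − 5.5·113 = 746.
Sellers supply 746 only when they receive Ps with -70 + 6·Ps = 746, i.e. Ps = 136.
s = Ps − Pb = 136 − 113 = 23.

Required subsidy s = $23 per unit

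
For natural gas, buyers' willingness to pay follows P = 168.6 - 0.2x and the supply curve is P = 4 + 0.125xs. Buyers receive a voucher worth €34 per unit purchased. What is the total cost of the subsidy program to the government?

Pre-subsidy: 168.6 - 0.2x = 4 + 0.125x gives x* = 6584/13 and P* = 875/13.
With the rebate, buyers effectively pay Pb = Ps − 34, where Ps is the price sellers receive.
On the curves, Pb = 168.6 - 0.2x and Ps = 4 + 0.125x; the wedge Ps − Pb = 34 gives 4 + 0.125x − (168.6 - 0.2x) = 34, so x' = 7944/13.
Then Pb = 168.6 − 0.2·(7944/13) = 603/13 and Ps = 4 + 0.125·(7944/13) = 1045/13.
Government outlay = subsidy × quantity = 34 × 7944/13 = 270096/13.

Government cost = 270096/13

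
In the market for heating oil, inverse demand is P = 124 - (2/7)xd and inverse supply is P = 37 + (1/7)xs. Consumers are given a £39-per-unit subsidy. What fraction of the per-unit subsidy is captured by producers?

Pre-subsidy: 124 - (2/7)x = 37 + (1/7)x gives x* = 203 and P* = 66.
With the rebate, buyers effectively pay Pb = Ps − 39, where Ps is the price sellers receive.
On the curves, Pb = 124 - (2/7)x and Ps = 37 + (1/7)x; the wedge Ps − Pb = 39 gives 37 + (1/7)x − (124 - (2/7)x) = 39, so x' = 294.
Then Pb = 124 − (2/7)·294 = 40 and Ps = 37 + (1/7)·294 = 79.
Buyers' price falls by P* − Pb = 66 − 40 = 26; sellers' price rises by Ps − P* = 79 − 66 = 13.
So producers capture 13/39 = 1/3 of each unit of subsidy.

Producer share = 1/3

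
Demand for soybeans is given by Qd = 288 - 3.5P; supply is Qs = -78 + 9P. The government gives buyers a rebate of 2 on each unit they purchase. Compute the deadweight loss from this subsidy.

Pre-subsidy: 288 - 3.5P = -78 + 9P gives P* = 29.28, Q* = 185.52.
With the rebate, buyers effectively pay Pb = Ps − 2, where Ps is the price sellers receive.
Demand in terms of Ps becomes Qd = 288 − 3.5(Ps − 2) = 295 - 3.5Ps. Setting this equal to supply: 295 - 3.5Ps = -78 + 9Ps, so Ps = 29.84.
Buyers pay Pb = 29.84 − 2 = 27.84; Q' = -78 + 9·29.84 = 190.56.
The subsidy expands output by 190.56 − 185.52 = 5.04 past the efficient level; on those units the gap between marginal cost and willingness to pay runs from 0 up to 2.
DWL = ½ × 2 × 5.04 = 5.04.

Deadweight loss = 5.04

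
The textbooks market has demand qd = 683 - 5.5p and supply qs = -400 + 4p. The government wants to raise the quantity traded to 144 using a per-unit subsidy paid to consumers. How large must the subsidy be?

Required subsidy s = 38 per unit

At q = 144, invert demand for the buyer price: pb = (683 − 144)/5.5 = 98; invert supply for the seller price: ps = (144 − (-400))/4 = 136.
The subsidy must fill the gap: s = ps − pb = 136 − 98 = 38.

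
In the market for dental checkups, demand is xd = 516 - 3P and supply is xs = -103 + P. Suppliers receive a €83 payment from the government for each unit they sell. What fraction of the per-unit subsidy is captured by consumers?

Consumer share = 0.25

Pre-subsidy: 516 - 3P = -103 + P gives P* = 154.75, x* = 51.75.
With the subsidy, sellers receive Ps = Pb + 83 for each unit, where Pb is the price buyers pay.
Supply in terms of Pb becomes xs = -103 + 1(Pb + 83) = -20 + Pb. Setting this equal to demand: 516 - 3Pb = -20 + Pb, so Pb = 134.
Sellers receive Ps = 134 + 83 = 217; x' = 516 − 3·134 = 114.
Buyers' price falls by P* − Pb = 154.75 − 134 = 20.75; sellers' price rises by Ps − P* = 217 − 154.75 = 62.25.
So consumers capture 20.75/83 = 0.25 of each unit of subsidy.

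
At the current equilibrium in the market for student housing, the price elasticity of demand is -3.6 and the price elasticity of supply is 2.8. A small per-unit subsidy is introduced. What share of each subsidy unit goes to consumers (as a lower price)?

Consumer share = 0.4375

For a small subsidy around the equilibrium, the benefit split depends on the relative slopes, which at a point are proportional to the elasticities.
Buyer share = εs/(εs + |εd|) = 2.8/(2.8 + 3.6) = 0.4375; seller share = |εd|/(εs + |εd|) = 0.5625.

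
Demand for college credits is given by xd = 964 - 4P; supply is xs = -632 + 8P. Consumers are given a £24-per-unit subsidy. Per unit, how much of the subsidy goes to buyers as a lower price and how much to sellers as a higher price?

Buyers gain £16 per unit; sellers gain £8 per unit

Pre-subsidy: 964 - 4P = -632 + 8P gives P* = 133, x* = 432.
With the rebate, buyers effectively pay Pb = Ps − 24, where Ps is the price sellers receive.
Demand in terms of Ps becomes xd = 964 − 4(Ps − 24) = 1060 - 4Ps. Setting this equal to supply: 1060 - 4Ps = -632 + 8Ps, so Ps = 141.
Buyers pay Pb = 141 − 24 = 117; x' = -632 + 8·141 = 496.
Buyers' price falls by P* − Pb = 133 − 117 = 16; sellers' price rises by Ps − P* = 141 − 133 = 8.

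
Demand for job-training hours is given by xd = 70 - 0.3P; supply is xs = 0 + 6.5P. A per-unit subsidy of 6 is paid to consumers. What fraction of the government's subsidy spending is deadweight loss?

DWL / government spending = 9/718

Pre-subsidy: 70 - 0.3P = 0 + 6.5P gives P* = 175/17, x* = 2275/34.
With the rebate, buyers effectively pay Pb = Ps − 6, where Ps is the price sellers receive.
Demand in terms of Ps becomes xd = 70 − 0.3(Ps − 6) = 71.8 - 0.3Ps. Setting this equal to supply: 71.8 - 0.3Ps = 0 + 6.5Ps, so Ps = 359/34.
Buyers pay Pb = 359/34 − 6 = 155/34; x' = 0 + 6.5·(359/34) = 4667/68.
ΔCS = ½(2275/34 + 4667/68)(175/17 − 155/34) = 1797315/4624; ΔPS = ½(2275/34 + 4667/68)(359/34 − 175/17) = 82953/4624.
Government spending = 6 × 4667/68 = 14001/34.
DWL = ½ × 6 × (4667/68 − 2275/34) = 351/68; fraction = (351/68) / (14001/34) = 9/718.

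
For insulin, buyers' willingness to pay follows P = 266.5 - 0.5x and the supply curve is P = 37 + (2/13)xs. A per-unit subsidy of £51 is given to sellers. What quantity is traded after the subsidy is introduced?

x' = 429

Pre-subsidy: 266.5 - 0.5x = 37 + (2/13)x gives x* = 351 and P* = 91.
With the subsidy, sellers receive Ps = Pb + 51 for each unit, where Pb is the price buyers pay.
On the curves, Pb = 266.5 - 0.5x and Ps = 37 + (2/13)x; the wedge Ps − Pb = 51 gives 37 + (2/13)x − (266.5 - 0.5x) = 51, so x' = 429.
Then Pb = 266.5 − 0.5·429 = 52 and Ps = 37 + (2/13)·429 = 103.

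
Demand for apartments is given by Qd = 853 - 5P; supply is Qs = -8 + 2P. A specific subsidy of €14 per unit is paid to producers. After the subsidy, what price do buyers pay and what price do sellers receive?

Buyers pay €119; sellers receive €133

Pre-subsidy: 853 - 5P = -8 + 2P gives P* = 123, Q* = 238.
With the subsidy, sellers receive Ps = Pb + 14 for each unit, where Pb is the price buyers pay.
Supply in terms of Pb becomes Qs = -8 + 2(Pb + 14) = 20 + 2Pb. Setting this equal to demand: 853 - 5Pb = 20 + 2Pb, so Pb = 119.
Sellers receive Ps = 119 + 14 = 133; Q' = 853 − 5·119 = 258.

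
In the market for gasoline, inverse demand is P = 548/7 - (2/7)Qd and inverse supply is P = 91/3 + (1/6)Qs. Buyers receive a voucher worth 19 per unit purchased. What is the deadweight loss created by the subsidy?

Pre-subsidy: 548/7 - (2/7)Q = 91/3 + (1/6)Q gives Q* = 106 and P* = 48.
With the rebate, buyers effectively pay Pb = Ps − 19, where Ps is the price sellers receive.
On the curves, Pb = 548/7 - (2/7)Q and Ps = 91/3 + (1/6)Q; the wedge Ps − Pb = 19 gives 91/3 + (1/6)Q − (548/7 - (2/7)Q) = 19, so Q' = 148.
Then Pb = 548/7 − (2/7)·148 = 36 and Ps = 91/3 + (1/6)·148 = 55.
The subsidy expands output by 148 − 106 = 42 past the efficient level; on those units the gap between marginal cost and willingness to pay runs from 0 up to 19.
DWL = ½ × 19 × 42 = 399.

Deadweight loss = 399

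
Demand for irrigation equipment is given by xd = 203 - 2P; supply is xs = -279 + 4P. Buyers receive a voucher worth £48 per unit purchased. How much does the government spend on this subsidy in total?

Pre-subsidy: 203 - 2P = -279 + 4P gives P* = 241/3, x* = 127/3.
With the rebate, buyers effectively pay Pb = Ps − 48, where Ps is the price sellers receive.
Demand in terms of Ps becomes xd = 203 − 2(Ps − 48) = 299 - 2Ps. Setting this equal to supply: 299 - 2Ps = -279 + 4Ps, so Ps = 289/3.
Buyers pay Pb = 289/3 − 48 = 145/3; x' = -279 + 4·(289/3) = 319/3.
Government outlay = subsidy × quantity = 48 × 319/3 = 5104.

Government cost = £5104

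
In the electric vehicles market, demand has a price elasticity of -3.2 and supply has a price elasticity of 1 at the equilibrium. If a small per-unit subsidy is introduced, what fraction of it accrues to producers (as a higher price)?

Producer share = 16/21

For a small subsidy around the equilibrium, the benefit split depends on the relative slopes, which at a point are proportional to the elasticities.
Buyer share = εs/(εs + |εd|) = 1/(1 + 3.2) = 5/21; seller share = |εd|/(εs + |εd|) = 16/21.
So producers capture 16/21 of the subsidy.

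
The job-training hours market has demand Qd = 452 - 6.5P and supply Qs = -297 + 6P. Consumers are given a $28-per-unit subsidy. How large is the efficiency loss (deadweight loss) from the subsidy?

Deadweight loss = $1223.04

Pre-subsidy: 452 - 6.5P = -297 + 6P gives P* = 59.92, Q* = 62.52.
With the rebate, buyers effectively pay Pb = Ps − 28, where Ps is the price sellers receive.
Demand in terms of Ps becomes Qd = 452 − 6.5(Ps − 28) = 634 - 6.5Ps. Setting this equal to supply: 634 - 6.5Ps = -297 + 6Ps, so Ps = 74.48.
Buyers pay Pb = 74.48 − 28 = 46.48; Q' = -297 + 6·74.48 = 149.88.
The subsidy expands output by 149.88 − 62.52 = 87.36 past the efficient level; on those units the gap between marginal cost and willingness to pay runs from 0 up to 28.
DWL = ½ × 28 × 87.36 = 1223.04.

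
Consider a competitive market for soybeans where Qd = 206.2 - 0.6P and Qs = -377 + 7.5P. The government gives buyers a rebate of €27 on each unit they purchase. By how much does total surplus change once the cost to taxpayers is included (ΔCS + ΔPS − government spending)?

Net change in total surplus = -€202.5

Pre-subsidy: 206.2 - 0.6P = -377 + 7.5P gives P* = 72, Q* = 163.
With the rebate, buyers effectively pay Pb = Ps − 27, where Ps is the price sellers receive.
Demand in terms of Ps becomes Qd = 206.2 − 0.6(Ps − 27) = 222.4 - 0.6Ps. Setting this equal to supply: 222.4 - 0.6Ps = -377 + 7.5Ps, so Ps = 74.
Buyers pay Pb = 74 − 27 = 47; Q' = -377 + 7.5·74 = 178.
ΔCS = ½(163 + 178)(72 − 47) = 4262.5; ΔPS = ½(163 + 178)(74 − 72) = 341.
Government spending = 27 × 178 = 4806.
Net change = 4262.5 + 341 − 4806 = -202.5. The loss equals the DWL triangle ½·27·15.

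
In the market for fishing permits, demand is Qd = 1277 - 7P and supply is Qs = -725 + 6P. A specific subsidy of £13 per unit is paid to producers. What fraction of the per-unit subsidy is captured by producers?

Producer share = 7/13

Pre-subsidy: 1277 - 7P = -725 + 6P gives P* = 154, Q* = 199.
With the subsidy, sellers receive Ps = Pb + 13 for each unit, where Pb is the price buyers pay.
Supply in terms of Pb becomes Qs = -725 + 6(Pb + 13) = -647 + 6Pb. Setting this equal to demand: 1277 - 7Pb = -647 + 6Pb, so Pb = 148.
Sellers receive Ps = 148 + 13 = 161; Q' = 1277 − 7·148 = 241.
Buyers' price falls by P* − Pb = 154 − 148 = 6; sellers' price rises by Ps − P* = 161 − 154 = 7.
So producers capture 7/13 = 7/13 of each unit of subsidy.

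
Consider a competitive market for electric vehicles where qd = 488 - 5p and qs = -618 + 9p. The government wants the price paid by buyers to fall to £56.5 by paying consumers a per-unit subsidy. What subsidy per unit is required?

Required subsidy s = £35 per unit

At a buyer price of 56.5, quantity demanded is 488 − 5·56.5 = 205.5.
Sellers supply 205.5 only when they receive ps with -618 + 9·ps = 205.5, i.e. ps = 91.5.
s = ps − pb = 91.5 − 56.5 = 35.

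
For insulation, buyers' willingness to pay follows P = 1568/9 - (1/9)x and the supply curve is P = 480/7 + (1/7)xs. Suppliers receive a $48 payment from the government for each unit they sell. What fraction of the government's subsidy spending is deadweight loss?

DWL / government spending = 189/1210

Pre-subsidy: 1568/9 - (1/9)x = 480/7 + (1/7)x gives x* = 416 and P* = 128.
With the subsidy, sellers receive Ps = Pb + 48 for each unit, where Pb is the price buyers pay.
On the curves, Pb = 1568/9 - (1/9)x and Ps = 480/7 + (1/7)x; the wedge Ps − Pb = 48 gives 480/7 + (1/7)x − (1568/9 - (1/9)x) = 48, so x' = 605.
Then Pb = 1568/9 − (1/9)·605 = 107 and Ps = 480/7 + (1/7)·605 = 155.
ΔCS = ½(416 + 605)(128 − 107) = 10720.5; ΔPS = ½(416 + 605)(155 − 128) = 13783.5.
Government spending = 48 × 605 = 29040.
DWL = ½ × 48 × (605 − 416) = 4536; fraction = 4536 / 29040 = 189/1210.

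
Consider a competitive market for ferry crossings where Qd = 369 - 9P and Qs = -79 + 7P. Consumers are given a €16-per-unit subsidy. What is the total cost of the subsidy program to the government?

Government cost = €2880

Pre-subsidy: 369 - 9P = -79 + 7P gives P* = 28, Q* = 117.
With the rebate, buyers effectively pay Pb = Ps − 16, where Ps is the price sellers receive.
Demand in terms of Ps becomes Qd = 369 − 9(Ps − 16) = 513 - 9Ps. Setting this equal to supply: 513 - 9Ps = -79 + 7Ps, so Ps = 37.
Buyers pay Pb = 37 − 16 = 21; Q' = -79 + 7·37 = 180.
Government outlay = subsidy × quantity = 16 × 180 = 2880.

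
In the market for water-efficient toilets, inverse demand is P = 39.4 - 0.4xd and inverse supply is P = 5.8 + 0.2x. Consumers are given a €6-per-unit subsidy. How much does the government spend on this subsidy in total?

Government cost = €396

Pre-subsidy: 39.4 - 0.4x = 5.8 + 0.2x gives x* = 56 and P* = 17.
With the rebate, buyers effectively pay Pb = Ps − 6, where Ps is the price sellers receive.
On the curves, Pb = 39.4 - 0.4x and Ps = 5.8 + 0.2x; the wedge Ps − Pb = 6 gives 5.8 + 0.2x − (39.4 - 0.4x) = 6, so x' = 66.
Then Pb = 39.4 − 0.4·66 = 13 and Ps = 5.8 + 0.2·66 = 19.
Government outlay = subsidy × quantity = 6 × 66 = 396.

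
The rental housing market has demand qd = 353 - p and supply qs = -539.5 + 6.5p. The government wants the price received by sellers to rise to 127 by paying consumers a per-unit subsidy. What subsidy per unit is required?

Required subsidy s = 60 per unit

At a seller price of 127, quantity supplied is -539.5 + 6.5·127 = 286.
Buyers absorb 286 only when they pay pb with 353 − 1·pb = 286, i.e. pb = 67.
s = ps − pb = 127 − 67 = 60.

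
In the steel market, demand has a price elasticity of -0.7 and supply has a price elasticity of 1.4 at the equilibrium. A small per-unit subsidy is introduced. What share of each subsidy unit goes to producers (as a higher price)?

For a small subsidy around the equilibrium, the benefit split depends on the relative slopes, which at a point are proportional to the elasticities.
Buyer share = εs/(εs + |εd|) = 1.4/(1.4 + 0.7) = 2/3; seller share = |εd|/(εs + |εd|) = 1/3.
So producers capture 1/3 of the subsidy.

Producer share = 1/3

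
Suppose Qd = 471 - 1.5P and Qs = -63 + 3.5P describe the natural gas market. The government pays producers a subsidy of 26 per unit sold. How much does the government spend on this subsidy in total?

Government cost = 8790.6

Pre-subsidy: 471 - 1.5P = -63 + 3.5P gives P* = 106.8, Q* = 310.8.
With the subsidy, sellers receive Ps = Pb + 26 for each unit, where Pb is the price buyers pay.
Supply in terms of Pb becomes Qs = -63 + 3.5(Pb + 26) = 28 + 3.5Pb. Setting this equal to demand: 471 - 1.5Pb = 28 + 3.5Pb, so Pb = 88.6.
Sellers receive Ps = 88.6 + 26 = 114.6; Q' = 471 − 1.5·88.6 = 338.1.
Government outlay = subsidy × quantity = 26 × 338.1 = 8790.6.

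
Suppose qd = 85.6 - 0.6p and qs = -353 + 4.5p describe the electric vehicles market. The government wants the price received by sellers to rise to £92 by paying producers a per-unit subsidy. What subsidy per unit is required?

Required subsidy s = £51 per unit

At a seller price of 92, quantity supplied is -353 + 4.5·92 = 61.
Buyers absorb 61 only when they pay pb with 85.6 − 0.6·pb = 61, i.e. pb = 41.
s = ps − pb = 92 − 41 = 51.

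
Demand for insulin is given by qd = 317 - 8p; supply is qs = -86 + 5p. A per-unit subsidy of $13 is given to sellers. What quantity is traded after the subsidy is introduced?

q' = 109

Pre-subsidy: 317 - 8p = -86 + 5p gives p* = 31, q* = 69.
With the subsidy, sellers receive ps = pb + 13 for each unit, where pb is the price buyers pay.
Supply in terms of pb becomes qs = -86 + 5(pb + 13) = -21 + 5pb. Setting this equal to demand: 317 - 8pb = -21 + 5pb, so pb = 26.
Sellers receive ps = 26 + 13 = 39; q' = 317 − 8·26 = 109.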